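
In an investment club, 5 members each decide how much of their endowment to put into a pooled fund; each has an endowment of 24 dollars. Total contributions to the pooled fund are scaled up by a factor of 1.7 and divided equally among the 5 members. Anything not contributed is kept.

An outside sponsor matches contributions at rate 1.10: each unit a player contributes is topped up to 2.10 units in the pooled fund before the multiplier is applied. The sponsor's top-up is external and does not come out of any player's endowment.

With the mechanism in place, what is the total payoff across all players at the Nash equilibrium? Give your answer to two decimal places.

120.00 dollars

Even with the mechanism, each unit contributed returns only 1.7 × 2.10 / 5 = 0.7140 per unit of net cost, so contributing nothing is still dominant.
Everyone keeps their endowment and the group total is 5 × 24 = 120.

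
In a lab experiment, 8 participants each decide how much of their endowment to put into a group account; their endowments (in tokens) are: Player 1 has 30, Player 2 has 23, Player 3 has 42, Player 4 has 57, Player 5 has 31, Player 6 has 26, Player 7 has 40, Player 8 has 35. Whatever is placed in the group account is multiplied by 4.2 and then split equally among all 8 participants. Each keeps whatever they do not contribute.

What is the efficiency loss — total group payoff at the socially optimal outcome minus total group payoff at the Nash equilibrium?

The private return per contributed unit is 4.2/8 = 0.5250 < 1 for every player regardless of endowment, so the Nash equilibrium is zero contribution and the group total is Σ E_j = 30 + 23 + 42 + 57 + 31 + 26 + 40 + 35 = 284.
Each contributed unit returns 4.200 to the group, so the social optimum is full contribution by everyone: group total = 4.200 × 284 = 1192.80.
Efficiency loss = (4.200 − 1) × 284 = 908.80.

908.80 tokens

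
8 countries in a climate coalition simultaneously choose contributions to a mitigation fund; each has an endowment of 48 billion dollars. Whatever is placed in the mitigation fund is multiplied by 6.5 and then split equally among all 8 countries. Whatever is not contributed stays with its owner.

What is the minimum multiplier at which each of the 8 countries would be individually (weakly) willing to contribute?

A contributed unit returns (multiplier)/8 to its contributor.
This reaches 1 exactly when the multiplier is 8.

8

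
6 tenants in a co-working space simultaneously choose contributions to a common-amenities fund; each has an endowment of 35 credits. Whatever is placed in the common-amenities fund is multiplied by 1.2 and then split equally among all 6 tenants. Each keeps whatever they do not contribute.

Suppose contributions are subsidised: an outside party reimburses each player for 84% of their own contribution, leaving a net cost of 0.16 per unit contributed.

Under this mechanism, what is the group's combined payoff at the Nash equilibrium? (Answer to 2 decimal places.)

The effective private return per unit is now (1.2/6) / 0.16 = 1.2500 > 1, so every player's dominant strategy flips to full contribution.
At the Nash equilibrium everyone contributes 35. Group total payoff = 6 × (35 × 0.84 + 1.2 × 35) = 428.40.

428.40 credits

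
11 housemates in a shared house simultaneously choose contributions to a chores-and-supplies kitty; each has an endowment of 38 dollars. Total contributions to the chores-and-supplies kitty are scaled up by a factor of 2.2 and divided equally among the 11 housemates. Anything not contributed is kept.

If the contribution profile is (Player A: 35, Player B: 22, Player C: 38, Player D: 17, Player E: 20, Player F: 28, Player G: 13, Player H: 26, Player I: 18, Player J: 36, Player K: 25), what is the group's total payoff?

Total contributed: 35 + 22 + 38 + 17 + 20 + 28 + 13 + 26 + 18 + 36 + 25 = 278; total kept: 11 × 38 − 278 = 140.
The chores-and-supplies kitty pays out 2.2 × 278 = 611.60 in aggregate.
Group total = 140 + 611.60 = 751.60.

751.60 dollars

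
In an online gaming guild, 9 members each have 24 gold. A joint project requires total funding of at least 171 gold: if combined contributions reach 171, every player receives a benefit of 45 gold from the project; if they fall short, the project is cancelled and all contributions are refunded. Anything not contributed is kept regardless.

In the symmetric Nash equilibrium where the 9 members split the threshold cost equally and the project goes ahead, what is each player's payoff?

Equal share of the threshold: 171/9 = 19.
At this profile no one gains by cutting their contribution: any cut drops the total below 171, the project is cancelled, contributions are refunded, and the deviator ends with 24, which is less than 24 − 19 + 45 = 50. Contributing more than 19 just wastes the excess. So contributing exactly 19 is a best response.
Each player's payoff: 24 − 19 + 45 = 50.

50 gold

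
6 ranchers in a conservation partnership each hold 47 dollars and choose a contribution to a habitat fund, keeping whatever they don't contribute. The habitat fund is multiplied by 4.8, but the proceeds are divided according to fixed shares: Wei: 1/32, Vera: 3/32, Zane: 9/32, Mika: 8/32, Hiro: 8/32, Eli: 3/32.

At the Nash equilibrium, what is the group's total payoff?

817.80 dollars

Player j's private return per contributed unit is 4.8 × (j's share). Contributing is weakly dominant for j when that share is at least 1/4.8 = 0.2083, and contributing 0 is dominant otherwise.
Zane, Mika and Hiro clear that bar, contributing 47 each; the remaining 3 contribute 0. Total contributed: 141.
The habitat fund pays out 4.8 × 141 = 676.80 in total (split across the unequal shares, but the aggregate is all that matters for the group sum).
The 3 free-riders keep 47 each, adding 141. Group total = 141 + 676.80 = 817.80.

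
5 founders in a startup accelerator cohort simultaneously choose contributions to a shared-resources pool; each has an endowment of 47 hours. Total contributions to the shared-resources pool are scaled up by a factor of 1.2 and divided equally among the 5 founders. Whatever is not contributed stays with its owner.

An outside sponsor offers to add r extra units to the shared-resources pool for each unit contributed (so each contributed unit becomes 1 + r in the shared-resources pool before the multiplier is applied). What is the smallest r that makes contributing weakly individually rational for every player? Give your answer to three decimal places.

3.167

With matching at rate r, one contributed unit becomes (1 + r) in the shared-resources pool and returns 1.2 × (1 + r) / 5 to the contributor.
Setting this equal to 1: 1 + r = 5/1.2 = 4.1667.
So the minimum matching rate is r = 4.1667 − 1 = 3.167.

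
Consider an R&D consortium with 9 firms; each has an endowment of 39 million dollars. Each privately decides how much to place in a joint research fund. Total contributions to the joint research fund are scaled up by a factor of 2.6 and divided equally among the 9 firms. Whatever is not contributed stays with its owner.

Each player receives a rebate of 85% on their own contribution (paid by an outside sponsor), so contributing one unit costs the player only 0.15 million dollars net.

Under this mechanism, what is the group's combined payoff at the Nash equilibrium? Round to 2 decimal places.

1210.95 million dollars

The effective private return per unit is now (2.6/9) / 0.15 = 1.9259 > 1, so every player's dominant strategy flips to full contribution.
So the Nash equilibrium is full contribution by all 9; the group earns 9 × (39 × 0.85 + 2.6 × 39) = 1210.95.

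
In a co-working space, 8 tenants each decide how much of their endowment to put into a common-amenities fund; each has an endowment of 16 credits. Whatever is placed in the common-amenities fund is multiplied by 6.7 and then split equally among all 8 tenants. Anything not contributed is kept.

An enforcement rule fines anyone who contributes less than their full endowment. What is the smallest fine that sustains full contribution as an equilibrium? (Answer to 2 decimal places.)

Given the others contribute fully, the best deviation is to contribute 0 (any partial contribution still incurs the fine and gives up units whose private return 0.8375 is below 1).
Deviating from 16 to 0 saves 16 credits but forfeits the deviator's share of the drop in the common-amenities fund: 6.7/8 × 16 = 13.40.
So the deviation gain is 16 − 13.40 = 2.60, and the fine must be at least 2.60 credits to wipe it out.

2.60 credits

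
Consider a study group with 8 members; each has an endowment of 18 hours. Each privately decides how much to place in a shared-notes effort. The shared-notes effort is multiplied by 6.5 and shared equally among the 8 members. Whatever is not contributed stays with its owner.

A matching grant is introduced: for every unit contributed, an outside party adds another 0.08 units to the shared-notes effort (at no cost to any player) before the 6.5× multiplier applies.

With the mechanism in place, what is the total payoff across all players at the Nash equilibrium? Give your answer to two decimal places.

144.00 hours

The effective private return is 6.5 × 1.08 / 8 = 0.8775, which is still under 1, so the mechanism doesn't change anyone's dominant strategy: zero contribution.
Everyone keeps their endowment and the group total is 8 × 18 = 144.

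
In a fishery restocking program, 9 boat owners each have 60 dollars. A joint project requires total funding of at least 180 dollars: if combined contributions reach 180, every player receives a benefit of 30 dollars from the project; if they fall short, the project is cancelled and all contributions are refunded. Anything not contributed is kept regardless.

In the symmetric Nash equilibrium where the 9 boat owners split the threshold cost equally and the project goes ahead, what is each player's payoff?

Equal share of the threshold: 180/9 = 20.
At this profile no one gains by cutting their contribution: any cut drops the total below 180, the project is cancelled, contributions are refunded, and the deviator ends with 60, which is less than 60 − 20 + 30 = 70. Contributing more than 20 just wastes the excess. So contributing exactly 20 is a best response.
Each player's payoff: 60 − 20 + 30 = 70.

70 dollars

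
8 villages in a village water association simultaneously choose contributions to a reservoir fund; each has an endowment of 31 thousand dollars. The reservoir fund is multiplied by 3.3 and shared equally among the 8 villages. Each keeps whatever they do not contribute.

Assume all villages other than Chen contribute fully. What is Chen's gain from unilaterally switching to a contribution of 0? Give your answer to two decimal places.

18.21 thousand dollars

Switching from a contribution of 31 to 0 lets Chen keep an extra 31 thousand dollars, but lowers the reservoir fund by 31, which costs Chen their own share of that drop: 3.3/8 × 31 = 12.79.
Net gain = 31 − 12.79 = 18.21. The private return per contributed unit (0.4125) is below 1, so free-riding is indeed the best response regardless of what the others do.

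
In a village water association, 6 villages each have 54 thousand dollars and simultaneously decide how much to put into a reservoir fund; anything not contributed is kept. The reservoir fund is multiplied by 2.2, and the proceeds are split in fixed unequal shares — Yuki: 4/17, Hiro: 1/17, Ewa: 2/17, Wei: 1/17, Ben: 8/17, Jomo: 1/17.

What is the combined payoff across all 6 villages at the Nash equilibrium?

388.80 thousand dollars

For player j, contributing a unit is worthwhile iff 2.2 × (j's share) ≥ 1, i.e. iff j's share is at least 0.4545.
Ben alone (share 8/17) is above the threshold, contributing 54; the remaining 5 contribute 0. Total contributed: 54.
The reservoir fund pays out 2.2 × 54 = 118.80 in total (split across the unequal shares, but the aggregate is all that matters for the group sum).
The 5 free-riders keep 54 each, adding 270. Group total = 270 + 118.80 = 388.80.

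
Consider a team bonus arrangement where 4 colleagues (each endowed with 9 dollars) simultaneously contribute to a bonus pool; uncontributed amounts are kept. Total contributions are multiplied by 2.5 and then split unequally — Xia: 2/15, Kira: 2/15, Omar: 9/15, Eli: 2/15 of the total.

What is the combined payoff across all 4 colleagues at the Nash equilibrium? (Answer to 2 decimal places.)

49.50 dollars

Player j's private return per contributed unit is 2.5 × (j's share). Contributing is weakly dominant for j when that share is at least 1/2.5 = 0.4000, and contributing 0 is dominant otherwise.
The only share above 0.4000 is Omar's 9/15, contributing 9; the remaining 3 contribute 0. Total contributed: 9.
The bonus pool pays out 2.5 × 9 = 22.50 in total (split across the unequal shares, but the aggregate is all that matters for the group sum).
The 3 free-riders keep 9 each, adding 27. Group total = 27 + 22.50 = 49.50.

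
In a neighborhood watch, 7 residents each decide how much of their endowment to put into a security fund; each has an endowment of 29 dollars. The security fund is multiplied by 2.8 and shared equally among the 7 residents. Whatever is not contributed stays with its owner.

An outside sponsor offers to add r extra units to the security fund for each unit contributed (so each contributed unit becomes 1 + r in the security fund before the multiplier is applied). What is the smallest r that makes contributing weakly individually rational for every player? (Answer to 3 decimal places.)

With matching at rate r, one contributed unit becomes (1 + r) in the security fund and returns 2.8 × (1 + r) / 7 to the contributor.
Setting this equal to 1: 1 + r = 7/2.8 = 2.5000.
So the minimum matching rate is r = 2.5000 − 1 = 1.500.

1.500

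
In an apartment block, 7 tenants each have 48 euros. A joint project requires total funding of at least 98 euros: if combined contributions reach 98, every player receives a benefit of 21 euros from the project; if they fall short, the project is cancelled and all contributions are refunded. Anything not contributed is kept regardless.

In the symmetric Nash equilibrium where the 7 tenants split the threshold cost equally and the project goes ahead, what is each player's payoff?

55 euros

Equal share of the threshold: 98/7 = 14.
At this profile no one gains by cutting their contribution: any cut drops the total below 98, the project is cancelled, contributions are refunded, and the deviator ends with 48, which is less than 48 − 14 + 21 = 55. Contributing more than 14 just wastes the excess. So contributing exactly 14 is a best response.
Each player's payoff: 48 − 14 + 21 = 55.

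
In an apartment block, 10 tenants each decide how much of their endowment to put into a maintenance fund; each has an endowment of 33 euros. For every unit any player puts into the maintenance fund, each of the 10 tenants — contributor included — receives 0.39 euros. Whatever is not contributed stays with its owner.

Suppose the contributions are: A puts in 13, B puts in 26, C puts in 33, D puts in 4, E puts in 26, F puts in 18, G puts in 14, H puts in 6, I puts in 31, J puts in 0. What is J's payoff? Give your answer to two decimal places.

99.69 euros

Total contributed: 13 + 26 + 33 + 4 + 26 + 18 + 14 + 6 + 31 + 0 = 171.
Each receives 0.39 × 171 = 66.69 from the maintenance fund.
J keeps 33 − 0 = 33, so J's payoff is 33 + 66.69 = 99.69.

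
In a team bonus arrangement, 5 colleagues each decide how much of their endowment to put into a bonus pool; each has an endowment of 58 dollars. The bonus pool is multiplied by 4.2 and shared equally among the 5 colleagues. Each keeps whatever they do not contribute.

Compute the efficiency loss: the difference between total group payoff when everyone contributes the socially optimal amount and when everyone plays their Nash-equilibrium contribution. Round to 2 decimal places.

Each contributed unit returns 4.2/5 = 0.8400 to its contributor — below 1 — so contributing 0 is dominant for every player. At the Nash equilibrium everyone keeps their 58, and the group total is 5 × 58 = 290.
Each contributed unit returns 4.200 to the group as a whole (0.8400 to each of 5 players), which exceeds 1, so the social optimum is full contribution: group total = 4.200 × 290 = 1218.00.
Efficiency loss = 1218.00 − 290 = 928.00.

928.00 dollars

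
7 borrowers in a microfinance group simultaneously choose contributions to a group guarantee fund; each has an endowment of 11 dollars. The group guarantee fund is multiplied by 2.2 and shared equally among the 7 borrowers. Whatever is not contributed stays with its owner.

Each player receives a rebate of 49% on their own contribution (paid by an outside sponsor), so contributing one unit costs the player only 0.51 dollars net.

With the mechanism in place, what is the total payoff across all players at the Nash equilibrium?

77.00 dollars

With the mechanism, a contributed unit returns (2.2/7) / 0.51 = 0.6162 per unit of net cost — still below 1 — so contributing 0 remains dominant for every player.
At the Nash equilibrium no one contributes; group total payoff = 7 × 11 = 77.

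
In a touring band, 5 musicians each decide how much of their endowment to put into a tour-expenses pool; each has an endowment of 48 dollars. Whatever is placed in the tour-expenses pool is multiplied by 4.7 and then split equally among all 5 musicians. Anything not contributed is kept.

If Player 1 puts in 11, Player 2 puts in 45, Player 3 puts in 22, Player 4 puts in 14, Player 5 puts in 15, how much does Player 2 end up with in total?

103.58 dollars

Total contributed: 11 + 45 + 22 + 14 + 15 = 107.
Each receives 4.7 × 107 / 5 = 100.58 from the tour-expenses pool.
Player 2 keeps 48 − 45 = 3, so Player 2's payoff is 3 + 100.58 = 103.58.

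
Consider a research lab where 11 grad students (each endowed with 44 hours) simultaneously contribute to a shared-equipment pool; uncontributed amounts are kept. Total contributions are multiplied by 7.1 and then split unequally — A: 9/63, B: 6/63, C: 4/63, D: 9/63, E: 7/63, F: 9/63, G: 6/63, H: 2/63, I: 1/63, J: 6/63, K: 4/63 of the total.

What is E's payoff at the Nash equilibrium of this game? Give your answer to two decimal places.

148.13 hours

Each unit j contributes comes back to j as 7.1 × (j's share), so j prefers to contribute only if that share exceeds 1/7.1 = 0.1408; otherwise keeping the unit dominates.
The shares above 0.1408 belong to A, D and F, contributing 44 each; the remaining 8 contribute 0. Total contributed: 132.
E keeps 44 and receives 7.1 × 132 × 7/63 = 104.13 from the shared-equipment pool, for a payoff of 148.13.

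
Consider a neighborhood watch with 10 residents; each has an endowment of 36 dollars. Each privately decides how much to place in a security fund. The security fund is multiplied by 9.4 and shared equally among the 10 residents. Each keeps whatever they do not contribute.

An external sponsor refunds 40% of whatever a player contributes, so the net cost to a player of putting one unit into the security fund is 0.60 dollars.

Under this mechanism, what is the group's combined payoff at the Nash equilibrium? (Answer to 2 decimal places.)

Under the mechanism each unit contributed yields (9.4/10) / 0.60 = 1.5667 back to its contributor per unit of net cost, which exceeds 1, making full contribution the dominant choice for everyone.
So the Nash equilibrium is full contribution by all 10; the group earns 10 × (36 × 0.40 + 9.4 × 36) = 3528.00.

3528.00 dollars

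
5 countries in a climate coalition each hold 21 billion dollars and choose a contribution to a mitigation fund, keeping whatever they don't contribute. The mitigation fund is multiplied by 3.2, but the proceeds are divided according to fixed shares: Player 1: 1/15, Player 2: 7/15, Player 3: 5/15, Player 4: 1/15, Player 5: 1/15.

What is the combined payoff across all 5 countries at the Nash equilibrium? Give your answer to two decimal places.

Player j's private return per contributed unit is 3.2 × (j's share). Contributing is weakly dominant for j when that share is at least 1/3.2 = 0.3125, and contributing 0 is dominant otherwise.
The shares above 0.3125 belong to Player 2 and Player 3, contributing 21 each; the remaining 3 contribute 0. Total contributed: 42.
The mitigation fund pays out 3.2 × 42 = 134.40 in total (split across the unequal shares, but the aggregate is all that matters for the group sum).
The 3 free-riders keep 21 each, adding 63. Group total = 63 + 134.40 = 197.40.

197.40 billion dollars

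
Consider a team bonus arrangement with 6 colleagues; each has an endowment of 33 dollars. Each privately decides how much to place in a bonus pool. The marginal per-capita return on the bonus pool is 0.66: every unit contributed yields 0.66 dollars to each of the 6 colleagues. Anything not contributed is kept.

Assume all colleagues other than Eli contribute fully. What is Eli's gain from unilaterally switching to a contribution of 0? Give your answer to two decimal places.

11.22 dollars

Switching from a contribution of 33 to 0 lets Eli keep an extra 33 dollars, but lowers the bonus pool by 33, which costs Eli their own share of that drop: 0.66 × 33 = 21.78.
Net gain = 33 − 21.78 = 11.22. The private return per contributed unit (0.66) is below 1, so free-riding is indeed the best response regardless of what the others do.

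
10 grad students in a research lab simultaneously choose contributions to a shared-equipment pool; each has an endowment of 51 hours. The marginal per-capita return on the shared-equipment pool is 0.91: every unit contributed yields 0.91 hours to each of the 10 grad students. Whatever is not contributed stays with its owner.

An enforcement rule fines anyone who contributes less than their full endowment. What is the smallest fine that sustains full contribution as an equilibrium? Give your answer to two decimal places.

Given the others contribute fully, the best deviation is to contribute 0 (any partial contribution still incurs the fine and gives up units whose private return 0.91 is below 1).
Deviating from 51 to 0 saves 51 hours but forfeits the deviator's share of the drop in the shared-equipment pool: 0.91 × 51 = 46.41.
So the deviation gain is 51 − 46.41 = 4.59, and the fine must be at least 4.59 hours to wipe it out.

4.59 hours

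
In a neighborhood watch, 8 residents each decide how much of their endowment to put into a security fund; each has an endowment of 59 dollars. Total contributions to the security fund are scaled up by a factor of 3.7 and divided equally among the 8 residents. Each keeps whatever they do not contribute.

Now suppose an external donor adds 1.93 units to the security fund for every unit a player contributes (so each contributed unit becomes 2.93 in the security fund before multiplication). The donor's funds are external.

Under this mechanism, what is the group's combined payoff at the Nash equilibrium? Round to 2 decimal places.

With the mechanism, a contributed unit returns 3.7 × 2.93 / 8 = 1.3551 per unit of net cost to the contributor — now above 1 — so contributing fully is weakly dominant for every player.
So the Nash equilibrium is full contribution by all 8; the group earns 3.7 × 2.93 × 472 = 5116.95.

5116.95 dollars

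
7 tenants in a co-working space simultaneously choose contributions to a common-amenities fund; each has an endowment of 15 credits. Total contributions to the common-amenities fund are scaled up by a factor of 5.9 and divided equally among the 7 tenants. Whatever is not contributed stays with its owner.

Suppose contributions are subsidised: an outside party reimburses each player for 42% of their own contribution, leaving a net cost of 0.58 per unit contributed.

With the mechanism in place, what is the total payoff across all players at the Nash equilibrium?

663.60 credits

Under the mechanism each unit contributed yields (5.9/7) / 0.58 = 1.4532 back to its contributor per unit of net cost, which exceeds 1, making full contribution the dominant choice for everyone.
At the Nash equilibrium everyone contributes 15. Group total payoff = 7 × (15 × 0.42 + 5.9 × 15) = 663.60.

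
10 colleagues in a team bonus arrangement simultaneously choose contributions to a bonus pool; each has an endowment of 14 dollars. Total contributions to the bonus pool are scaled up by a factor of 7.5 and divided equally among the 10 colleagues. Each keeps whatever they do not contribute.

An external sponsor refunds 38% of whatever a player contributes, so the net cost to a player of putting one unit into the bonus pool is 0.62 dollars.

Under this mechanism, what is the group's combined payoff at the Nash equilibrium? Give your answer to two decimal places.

With the mechanism, a contributed unit returns (7.5/10) / 0.62 = 1.2097 per unit of net cost to the contributor — now above 1 — so contributing fully is weakly dominant for every player.
At the Nash equilibrium everyone contributes 14. Group total payoff = 10 × (14 × 0.38 + 7.5 × 14) = 1103.20.

1103.20 dollars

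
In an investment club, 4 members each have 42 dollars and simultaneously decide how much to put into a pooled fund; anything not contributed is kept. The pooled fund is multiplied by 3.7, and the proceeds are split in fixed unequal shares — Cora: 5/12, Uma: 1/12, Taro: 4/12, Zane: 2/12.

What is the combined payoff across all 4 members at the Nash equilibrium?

394.80 dollars

For player j, contributing a unit is worthwhile iff 3.7 × (j's share) ≥ 1, i.e. iff j's share is at least 0.2703.
Cora and Taro are above the threshold, contributing 42 each; the remaining 2 contribute 0. Total contributed: 84.
The pooled fund pays out 3.7 × 84 = 310.80 in total (split across the unequal shares, but the aggregate is all that matters for the group sum).
The 2 free-riders keep 42 each, adding 84. Group total = 84 + 310.80 = 394.80.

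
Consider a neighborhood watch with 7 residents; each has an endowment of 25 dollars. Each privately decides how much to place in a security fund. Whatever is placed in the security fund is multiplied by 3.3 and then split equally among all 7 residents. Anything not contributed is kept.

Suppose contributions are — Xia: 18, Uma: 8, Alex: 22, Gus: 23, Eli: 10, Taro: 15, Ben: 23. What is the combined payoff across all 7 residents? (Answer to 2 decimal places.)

448.70 dollars

Total contributed: 18 + 8 + 22 + 23 + 10 + 15 + 23 = 119; total kept: 7 × 25 − 119 = 56.
The security fund pays out 3.3 × 119 = 392.70 in aggregate.
Group total = 56 + 392.70 = 448.70.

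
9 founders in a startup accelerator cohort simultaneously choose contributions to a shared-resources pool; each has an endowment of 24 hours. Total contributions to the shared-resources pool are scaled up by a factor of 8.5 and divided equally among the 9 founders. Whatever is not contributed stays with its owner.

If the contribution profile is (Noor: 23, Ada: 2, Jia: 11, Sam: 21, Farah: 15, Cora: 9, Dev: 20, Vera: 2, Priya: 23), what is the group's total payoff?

Total contributed: 23 + 2 + 11 + 21 + 15 + 9 + 20 + 2 + 23 = 126; total kept: 9 × 24 − 126 = 90.
The shared-resources pool pays out 8.5 × 126 = 1071.00 in aggregate.
Group total = 90 + 1071.00 = 1161.00.

1161.00 hours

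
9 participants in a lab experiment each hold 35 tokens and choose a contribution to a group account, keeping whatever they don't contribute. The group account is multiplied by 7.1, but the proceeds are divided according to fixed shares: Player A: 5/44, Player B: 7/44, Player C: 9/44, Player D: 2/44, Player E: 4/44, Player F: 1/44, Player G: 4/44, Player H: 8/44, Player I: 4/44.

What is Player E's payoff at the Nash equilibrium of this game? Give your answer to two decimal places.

102.77 tokens

Player j's private return per contributed unit is 7.1 × (j's share). Contributing is weakly dominant for j when that share is at least 1/7.1 = 0.1408, and contributing 0 is dominant otherwise.
Player B, Player C and Player H are above the threshold, contributing 35 each; the remaining 6 contribute 0. Total contributed: 105.
Player E keeps 35 and receives 7.1 × 105 × 4/44 = 67.77 from the group account, for a payoff of 102.77.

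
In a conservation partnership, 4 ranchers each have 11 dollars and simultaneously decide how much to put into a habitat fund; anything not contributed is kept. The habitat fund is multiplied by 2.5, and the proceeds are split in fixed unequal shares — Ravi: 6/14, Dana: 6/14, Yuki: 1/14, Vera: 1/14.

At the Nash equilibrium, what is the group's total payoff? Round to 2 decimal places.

For player j, contributing a unit is worthwhile iff 2.5 × (j's share) ≥ 1, i.e. iff j's share is at least 0.4000.
The shares above 0.4000 belong to Ravi and Dana, contributing 11 each; the remaining 2 contribute 0. Total contributed: 22.
The habitat fund pays out 2.5 × 22 = 55.00 in total (split across the unequal shares, but the aggregate is all that matters for the group sum).
The 2 free-riders keep 11 each, adding 22. Group total = 22 + 55.00 = 77.00.

77.00 dollars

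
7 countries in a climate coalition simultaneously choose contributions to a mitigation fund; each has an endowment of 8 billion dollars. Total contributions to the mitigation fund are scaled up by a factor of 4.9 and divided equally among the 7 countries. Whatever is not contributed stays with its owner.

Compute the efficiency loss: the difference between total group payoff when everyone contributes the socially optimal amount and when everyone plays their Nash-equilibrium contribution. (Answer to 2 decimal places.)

Each contributed unit returns 4.9/7 = 0.7000 to its contributor — below 1 — so contributing 0 is dominant for every player. At the Nash equilibrium everyone keeps their 8, and the group total is 7 × 8 = 56.
Each contributed unit returns 4.900 to the group as a whole (0.7000 to each of 7 players), which exceeds 1, so the social optimum is full contribution: group total = 4.900 × 56 = 274.40.
Efficiency loss = 274.40 − 56 = 218.40.

218.40 billion dollars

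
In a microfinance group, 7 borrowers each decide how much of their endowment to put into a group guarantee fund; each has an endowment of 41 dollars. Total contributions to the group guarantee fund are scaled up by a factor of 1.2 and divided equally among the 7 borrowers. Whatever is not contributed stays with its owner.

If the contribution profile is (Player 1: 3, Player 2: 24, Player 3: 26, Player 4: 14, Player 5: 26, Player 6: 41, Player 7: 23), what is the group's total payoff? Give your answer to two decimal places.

Total contributed: 3 + 24 + 26 + 14 + 26 + 41 + 23 = 157; total kept: 7 × 41 − 157 = 130.
The group guarantee fund pays out 1.2 × 157 = 188.40 in aggregate.
Group total = 130 + 188.40 = 318.40.

318.40 dollars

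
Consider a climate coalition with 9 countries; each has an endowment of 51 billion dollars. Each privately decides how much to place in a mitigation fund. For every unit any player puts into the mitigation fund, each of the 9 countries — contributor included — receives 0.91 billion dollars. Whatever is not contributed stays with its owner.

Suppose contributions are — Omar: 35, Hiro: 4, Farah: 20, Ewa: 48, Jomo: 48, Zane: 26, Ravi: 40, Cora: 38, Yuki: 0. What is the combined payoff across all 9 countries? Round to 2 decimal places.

Total contributed: 35 + 4 + 20 + 48 + 48 + 26 + 40 + 38 + 0 = 259; total kept: 9 × 51 − 259 = 200.
The mitigation fund pays out 0.91 × 9 × 259 = 2121.21 in aggregate.
Group total = 200 + 2121.21 = 2321.21.

2321.21 billion dollars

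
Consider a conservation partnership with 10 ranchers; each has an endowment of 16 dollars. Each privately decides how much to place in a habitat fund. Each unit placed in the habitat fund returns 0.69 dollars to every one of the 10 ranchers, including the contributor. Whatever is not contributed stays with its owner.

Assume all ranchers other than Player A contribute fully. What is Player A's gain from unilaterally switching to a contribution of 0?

4.96 dollars

Switching from a contribution of 16 to 0 lets Player A keep an extra 16 dollars, but lowers the habitat fund by 16, which costs Player A their own share of that drop: 0.69 × 16 = 11.04.
Net gain = 16 − 11.04 = 4.96. The private return per contributed unit (0.69) is below 1, so free-riding is indeed the best response regardless of what the others do.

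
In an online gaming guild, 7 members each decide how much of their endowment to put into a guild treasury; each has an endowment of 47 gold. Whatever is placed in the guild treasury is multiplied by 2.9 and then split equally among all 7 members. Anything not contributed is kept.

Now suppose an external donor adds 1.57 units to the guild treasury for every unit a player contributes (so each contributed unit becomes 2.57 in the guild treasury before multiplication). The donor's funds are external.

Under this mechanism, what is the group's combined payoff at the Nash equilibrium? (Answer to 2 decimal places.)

2452.04 gold

With the mechanism, a contributed unit returns 2.9 × 2.57 / 7 = 1.0647 per unit of net cost to the contributor — now above 1 — so contributing fully is weakly dominant for every player.
At the Nash equilibrium everyone contributes 47. Group total payoff = 2.9 × 2.57 × 329 = 2452.04.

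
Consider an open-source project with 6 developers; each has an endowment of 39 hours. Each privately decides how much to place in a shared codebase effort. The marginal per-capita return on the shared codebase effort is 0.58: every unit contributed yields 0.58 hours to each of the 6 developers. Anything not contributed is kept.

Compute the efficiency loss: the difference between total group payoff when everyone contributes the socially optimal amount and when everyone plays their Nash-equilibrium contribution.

The private return per contributed unit is 0.58 < 1, so contributing 0 is dominant for every player. At the Nash equilibrium everyone keeps their 39, and the group total is 6 × 39 = 234.
Each contributed unit returns 3.480 to the group as a whole (0.58 to each of 6 players), which exceeds 1, so the social optimum is full contribution: group total = 3.480 × 234 = 814.32.
Efficiency loss = 814.32 − 234 = 580.32.

580.32 hours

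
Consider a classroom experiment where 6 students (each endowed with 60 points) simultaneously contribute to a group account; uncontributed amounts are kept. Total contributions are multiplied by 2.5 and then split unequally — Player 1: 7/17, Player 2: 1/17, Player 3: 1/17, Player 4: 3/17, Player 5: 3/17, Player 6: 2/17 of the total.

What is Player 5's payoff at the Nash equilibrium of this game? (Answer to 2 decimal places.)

86.47 points

A player with share s gets back 2.5·s per unit contributed, so full contribution is dominant for anyone with s > 1/2.5 = 0.4000 and zero contribution is dominant for anyone below.
The only share above 0.4000 is Player 1's 7/17, contributing 60; the remaining 5 contribute 0. Total contributed: 60.
Player 5 keeps 60 and receives 2.5 × 60 × 3/17 = 26.47 from the group account, for a payoff of 86.47.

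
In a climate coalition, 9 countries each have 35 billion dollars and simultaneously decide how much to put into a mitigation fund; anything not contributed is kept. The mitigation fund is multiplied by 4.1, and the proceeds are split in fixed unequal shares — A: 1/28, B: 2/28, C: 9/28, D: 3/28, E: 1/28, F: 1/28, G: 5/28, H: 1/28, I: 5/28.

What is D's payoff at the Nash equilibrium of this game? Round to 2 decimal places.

50.38 billion dollars

A player with share s gets back 4.1·s per unit contributed, so full contribution is dominant for anyone with s > 1/4.1 = 0.2439 and zero contribution is dominant for anyone below.
The only share above 0.2439 is C's 9/28, contributing 35; the remaining 8 contribute 0. Total contributed: 35.
D keeps 35 and receives 4.1 × 35 × 3/28 = 15.38 from the mitigation fund, for a payoff of 50.38.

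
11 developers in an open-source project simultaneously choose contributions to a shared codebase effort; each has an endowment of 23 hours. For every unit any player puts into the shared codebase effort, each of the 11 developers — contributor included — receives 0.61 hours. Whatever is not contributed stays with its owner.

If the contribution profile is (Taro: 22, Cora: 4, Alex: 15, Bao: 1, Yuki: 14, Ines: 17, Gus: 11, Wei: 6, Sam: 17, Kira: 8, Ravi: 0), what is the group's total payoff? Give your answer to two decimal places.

Total contributed: 22 + 4 + 15 + 1 + 14 + 17 + 11 + 6 + 17 + 8 + 0 = 115; total kept: 11 × 23 − 115 = 138.
The shared codebase effort pays out 0.61 × 11 × 115 = 771.65 in aggregate.
Group total = 138 + 771.65 = 909.65.

909.65 hours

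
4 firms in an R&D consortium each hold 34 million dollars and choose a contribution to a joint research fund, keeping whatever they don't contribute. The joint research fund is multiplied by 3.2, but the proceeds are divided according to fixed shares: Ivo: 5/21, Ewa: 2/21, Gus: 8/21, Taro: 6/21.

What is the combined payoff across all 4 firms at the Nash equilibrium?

210.80 million dollars

For player j, contributing a unit is worthwhile iff 3.2 × (j's share) ≥ 1, i.e. iff j's share is at least 0.3125.
Gus alone (share 8/21) is above the threshold, contributing 34; the remaining 3 contribute 0. Total contributed: 34.
The joint research fund pays out 3.2 × 34 = 108.80 in total (split across the unequal shares, but the aggregate is all that matters for the group sum).
The 3 free-riders keep 34 each, adding 102. Group total = 102 + 108.80 = 210.80.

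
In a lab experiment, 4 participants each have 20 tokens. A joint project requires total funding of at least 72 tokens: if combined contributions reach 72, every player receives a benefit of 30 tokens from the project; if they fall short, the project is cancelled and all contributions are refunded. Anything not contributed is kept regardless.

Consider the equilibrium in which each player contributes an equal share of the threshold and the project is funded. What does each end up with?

32 tokens

Equal share of the threshold: 72/4 = 18.
At this profile no one gains by cutting their contribution: any cut drops the total below 72, the project is cancelled, contributions are refunded, and the deviator ends with 20, which is less than 20 − 18 + 30 = 32. Contributing more than 18 just wastes the excess. So contributing exactly 18 is a best response.
Each player's payoff: 20 − 18 + 30 = 32.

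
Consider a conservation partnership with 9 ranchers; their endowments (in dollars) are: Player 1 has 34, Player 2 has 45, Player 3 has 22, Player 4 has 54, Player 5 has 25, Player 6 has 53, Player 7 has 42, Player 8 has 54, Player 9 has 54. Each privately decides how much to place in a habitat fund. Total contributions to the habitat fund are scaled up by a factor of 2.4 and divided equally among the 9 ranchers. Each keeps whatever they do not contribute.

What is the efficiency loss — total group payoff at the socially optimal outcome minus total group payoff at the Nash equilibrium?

536.20 dollars

The private return per contributed unit is 2.4/9 = 0.2667 < 1 for every player regardless of endowment, so the Nash equilibrium is zero contribution and the group total is Σ E_j = 34 + 45 + 22 + 54 + 25 + 53 + 42 + 54 + 54 = 383.
Each contributed unit returns 2.400 to the group, so the social optimum is full contribution by everyone: group total = 2.400 × 383 = 919.20.
Efficiency loss = (2.400 − 1) × 383 = 536.20.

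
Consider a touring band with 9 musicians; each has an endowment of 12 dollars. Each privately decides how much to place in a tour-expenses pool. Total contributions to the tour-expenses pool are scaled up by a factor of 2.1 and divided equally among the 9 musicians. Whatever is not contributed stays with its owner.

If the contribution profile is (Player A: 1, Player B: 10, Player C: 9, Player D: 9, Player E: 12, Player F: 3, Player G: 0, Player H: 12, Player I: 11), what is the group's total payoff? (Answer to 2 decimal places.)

181.70 dollars

Total contributed: 1 + 10 + 9 + 9 + 12 + 3 + 0 + 12 + 11 = 67; total kept: 9 × 12 − 67 = 41.
The tour-expenses pool pays out 2.1 × 67 = 140.70 in aggregate.
Group total = 41 + 140.70 = 181.70.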